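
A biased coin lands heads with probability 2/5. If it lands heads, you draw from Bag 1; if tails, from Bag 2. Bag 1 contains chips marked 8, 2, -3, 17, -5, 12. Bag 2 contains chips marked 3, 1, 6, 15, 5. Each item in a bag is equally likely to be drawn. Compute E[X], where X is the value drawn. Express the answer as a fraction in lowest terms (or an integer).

E[X | Bag 1] = (8 + 2 − 3 + 17 − 5 + 12)/6 = 31/6
E[X | Bag 2] = (3 + 1 + 6 + 15 + 5)/5 = 6
E[X] = (2/5)·31/6 + (3/5)·6 = 17/3

17/3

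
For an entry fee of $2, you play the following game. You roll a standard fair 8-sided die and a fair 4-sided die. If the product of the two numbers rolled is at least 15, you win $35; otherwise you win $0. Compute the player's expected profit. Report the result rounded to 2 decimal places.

E[payout] = (11/16)·0 + (5/16)·35 = 175/16
Expected profit = 175/16 − 2 = 143/16 ≈ $8.94

$8.94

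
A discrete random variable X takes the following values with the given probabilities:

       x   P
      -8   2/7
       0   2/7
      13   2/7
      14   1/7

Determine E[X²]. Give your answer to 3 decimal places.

E[X²] = (2/7)·64 + (2/7)·0 + (2/7)·169 + (1/7)·196
     = 662/7 ≈ 94.571

94.571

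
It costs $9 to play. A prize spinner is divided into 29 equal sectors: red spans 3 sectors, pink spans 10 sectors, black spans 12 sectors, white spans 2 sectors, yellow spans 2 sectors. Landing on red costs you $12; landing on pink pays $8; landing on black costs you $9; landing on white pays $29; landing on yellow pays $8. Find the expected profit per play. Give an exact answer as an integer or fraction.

E[payout] = (3/29)·(-12) + (10/29)·8 + (12/29)·(-9) + (2/29)·29 + (2/29)·8 = 10/29
Expected profit = 10/29 − 9 = -251/29

-251/29 dollars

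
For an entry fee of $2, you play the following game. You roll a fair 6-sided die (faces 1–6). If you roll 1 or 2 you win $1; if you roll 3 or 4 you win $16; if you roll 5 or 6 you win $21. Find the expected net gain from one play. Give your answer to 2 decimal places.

$10.67

E[payout] = (1/3)·1 + (1/3)·16 + (1/3)·21 = 38/3
Expected profit = 38/3 − 2 = 32/3 ≈ $10.67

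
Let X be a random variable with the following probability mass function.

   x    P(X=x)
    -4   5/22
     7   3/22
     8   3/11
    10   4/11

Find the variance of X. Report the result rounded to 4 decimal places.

E[X] = (5/22)·(-4) + (3/22)·7 + (3/11)·8 + (4/11)·10 = 129/22
E[X²] = (5/22)·16 + (3/22)·49 + (3/11)·64 + (4/11)·100 = 1411/22
Var(X) = 1411/22 − (129/22)² = 14401/484 ≈ 29.7541

29.7541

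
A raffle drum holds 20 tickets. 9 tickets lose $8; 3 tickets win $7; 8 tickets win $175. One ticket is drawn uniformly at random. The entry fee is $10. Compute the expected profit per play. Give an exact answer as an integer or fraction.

E[payout] = (9/20)·(-8) + (3/20)·7 + (8/20)·175 = 1349/20
Expected profit = 1349/20 − 10 = 1149/20

1149/20 dollars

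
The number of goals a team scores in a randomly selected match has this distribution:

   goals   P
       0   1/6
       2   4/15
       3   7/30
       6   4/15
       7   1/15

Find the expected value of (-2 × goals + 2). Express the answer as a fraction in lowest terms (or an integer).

E[-2x+2] = (1/6)·2 + (4/15)·(-2) + (7/30)·(-4) + (4/15)·(-10) + (1/15)·(-12)
     = -23/5

-23/5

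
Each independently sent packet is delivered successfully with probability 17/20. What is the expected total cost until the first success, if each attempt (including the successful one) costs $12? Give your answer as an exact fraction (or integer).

E[#attempts] = 1/p = 20/17; E[cost] = 12·20/17 = 240/17.

240/17 dollars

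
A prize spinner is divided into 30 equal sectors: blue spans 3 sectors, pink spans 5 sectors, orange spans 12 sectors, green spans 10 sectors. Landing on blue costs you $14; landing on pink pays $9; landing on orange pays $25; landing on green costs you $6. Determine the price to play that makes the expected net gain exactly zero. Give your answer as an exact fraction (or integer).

E[payout] = (3/30)·(-14) + (5/30)·9 + (12/30)·25 + (10/30)·(-6) = 81/10
Fair fee = E[payout] = 81/10

81/10 dollars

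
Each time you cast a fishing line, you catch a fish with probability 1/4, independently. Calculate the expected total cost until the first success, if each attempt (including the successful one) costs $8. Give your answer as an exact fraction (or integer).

E[#attempts] = 1/p = 4; E[cost] = 8·4 = 32.

$32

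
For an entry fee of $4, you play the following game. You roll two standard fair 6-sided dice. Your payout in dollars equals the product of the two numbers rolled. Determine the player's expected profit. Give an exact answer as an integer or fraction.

33/4 dollars

Distribution of the product of the two numbers rolled: 1 w.p. 1/36, 2 w.p. 1/18, 3 w.p. 1/18, 4 w.p. 1/12, 5 w.p. 1/18, 6 w.p. 1/9, …
E[payout] = (1/36)·1 + (1/18)·2 + (1/18)·3 + (1/12)·4 + (1/18)·5 + (1/9)·6 + (1/18)·8 + (1/36)·9 + (1/18)·10 + (1/9)·12 + (1/18)·15 + (1/36)·16 + (1/18)·18 + (1/18)·20 + (1/18)·24 + (1/36)·25 + (1/18)·30 + (1/36)·36 = 49/4
Expected profit = 49/4 − 4 = 33/4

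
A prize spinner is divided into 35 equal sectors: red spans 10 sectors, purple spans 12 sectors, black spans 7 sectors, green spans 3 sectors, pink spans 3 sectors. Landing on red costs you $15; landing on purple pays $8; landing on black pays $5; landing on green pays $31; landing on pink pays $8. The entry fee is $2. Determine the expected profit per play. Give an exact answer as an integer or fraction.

E[payout] = (10/35)·(-15) + (12/35)·8 + (7/35)·5 + (3/35)·31 + (3/35)·8 = 14/5
Expected profit = 14/5 − 2 = 4/5

4/5 dollars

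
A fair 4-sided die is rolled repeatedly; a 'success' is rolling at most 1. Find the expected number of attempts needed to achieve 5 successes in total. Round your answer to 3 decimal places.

20.000

By linearity (sum of 5 independent geometric waits), E[trials] = 5/p = 5/(1/4) = 20.
≈ 20.000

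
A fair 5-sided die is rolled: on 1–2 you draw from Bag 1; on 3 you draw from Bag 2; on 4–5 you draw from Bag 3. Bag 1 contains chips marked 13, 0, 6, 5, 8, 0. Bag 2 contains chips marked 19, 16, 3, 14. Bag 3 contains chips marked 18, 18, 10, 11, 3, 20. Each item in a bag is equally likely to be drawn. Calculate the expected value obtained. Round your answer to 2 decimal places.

E[X | Bag 1] = (13 + 0 + 6 + 5 + 8 + 0)/6 = 16/3
E[X | Bag 2] = (19 + 16 + 3 + 14)/4 = 13
E[X | Bag 3] = (18 + 18 + 10 + 11 + 3 + 20)/6 = 40/3
E[X] = (2/5)·16/3 + (1/5)·13 + (2/5)·40/3 = 151/15 ≈ 10.07

10.07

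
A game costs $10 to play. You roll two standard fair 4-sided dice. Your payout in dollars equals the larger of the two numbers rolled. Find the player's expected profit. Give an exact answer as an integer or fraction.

Distribution of the larger of the two numbers rolled: 1 w.p. 1/16, 2 w.p. 3/16, 3 w.p. 5/16, 4 w.p. 7/16
E[payout] = (1/16)·1 + (3/16)·2 + (5/16)·3 + (7/16)·4 = 25/8
Expected profit = 25/8 − 10 = -55/8

-55/8 dollars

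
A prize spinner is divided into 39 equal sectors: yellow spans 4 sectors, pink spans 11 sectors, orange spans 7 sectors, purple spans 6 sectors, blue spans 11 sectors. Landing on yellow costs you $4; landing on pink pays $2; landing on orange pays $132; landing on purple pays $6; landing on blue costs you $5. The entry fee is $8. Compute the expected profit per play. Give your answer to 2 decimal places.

E[payout] = (4/39)·(-4) + (11/39)·2 + (7/39)·132 + (6/39)·6 + (11/39)·(-5) = 911/39
Expected profit = 911/39 − 8 = 599/39 ≈ $15.36

$15.36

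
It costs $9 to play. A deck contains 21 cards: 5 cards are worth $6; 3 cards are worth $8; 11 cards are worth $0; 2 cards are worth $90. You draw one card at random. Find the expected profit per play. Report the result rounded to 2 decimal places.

$2.14

E[payout] = (5/21)·6 + (3/21)·8 + (11/21)·0 + (2/21)·90 = 78/7
Expected profit = 78/7 − 9 = 15/7 ≈ $2.14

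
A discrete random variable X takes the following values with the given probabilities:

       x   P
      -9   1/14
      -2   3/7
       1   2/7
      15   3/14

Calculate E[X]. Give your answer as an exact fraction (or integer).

2

E[X] = (1/14)·(-9) + (3/7)·(-2) + (2/7)·1 + (3/14)·15
     = 2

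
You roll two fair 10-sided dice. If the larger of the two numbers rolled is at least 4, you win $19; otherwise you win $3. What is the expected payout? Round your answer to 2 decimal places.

E[payout] = (9/100)·3 + (91/100)·19 = 439/25
≈ $17.56

$17.56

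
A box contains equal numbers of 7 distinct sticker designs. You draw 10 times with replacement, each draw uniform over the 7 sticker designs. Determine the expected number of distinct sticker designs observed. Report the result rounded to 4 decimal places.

5.5016

Let Xⱼ=1 if type j appears at least once. P(Xⱼ=1) = 1 − ((7−1)/7)^10 = 222009073/282475249.
E[#distinct] = 7·222009073/282475249 = 222009073/40353607.
≈ 5.5016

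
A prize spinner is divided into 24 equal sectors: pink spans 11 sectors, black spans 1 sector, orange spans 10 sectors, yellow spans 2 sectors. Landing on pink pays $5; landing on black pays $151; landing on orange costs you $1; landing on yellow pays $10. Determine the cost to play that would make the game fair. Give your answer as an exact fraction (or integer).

$9

E[payout] = (11/24)·5 + (1/24)·151 + (10/24)·(-1) + (2/24)·10 = 9
Fair fee = E[payout] = 9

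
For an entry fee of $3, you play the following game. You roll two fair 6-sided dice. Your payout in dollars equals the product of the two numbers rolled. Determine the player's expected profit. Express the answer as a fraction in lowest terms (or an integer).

Distribution of the product of the two numbers rolled: 1 w.p. 1/36, 2 w.p. 1/18, 3 w.p. 1/18, 4 w.p. 1/12, 5 w.p. 1/18, 6 w.p. 1/9, …
E[payout] = (1/36)·1 + (1/18)·2 + (1/18)·3 + (1/12)·4 + (1/18)·5 + (1/9)·6 + (1/18)·8 + (1/36)·9 + (1/18)·10 + (1/9)·12 + (1/18)·15 + (1/36)·16 + (1/18)·18 + (1/18)·20 + (1/18)·24 + (1/36)·25 + (1/18)·30 + (1/36)·36 = 49/4
Expected profit = 49/4 − 3 = 37/4

37/4 dollars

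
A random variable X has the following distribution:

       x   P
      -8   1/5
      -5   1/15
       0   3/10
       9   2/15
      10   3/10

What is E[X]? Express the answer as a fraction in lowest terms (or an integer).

E[X] = (1/5)·(-8) + (1/15)·(-5) + (3/10)·0 + (2/15)·9 + (3/10)·10
     = 34/15

34/15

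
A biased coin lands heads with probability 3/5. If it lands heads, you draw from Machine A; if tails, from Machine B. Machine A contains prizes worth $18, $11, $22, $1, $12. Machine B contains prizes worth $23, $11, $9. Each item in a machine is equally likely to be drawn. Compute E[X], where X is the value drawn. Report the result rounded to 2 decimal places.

E[X | Machine A] = (18 + 11 + 22 + 1 + 12)/5 = 64/5
E[X | Machine B] = (23 + 11 + 9)/3 = 43/3
E[X] = (3/5)·64/5 + (2/5)·43/3 = 1006/75 ≈ 13.41

$13.41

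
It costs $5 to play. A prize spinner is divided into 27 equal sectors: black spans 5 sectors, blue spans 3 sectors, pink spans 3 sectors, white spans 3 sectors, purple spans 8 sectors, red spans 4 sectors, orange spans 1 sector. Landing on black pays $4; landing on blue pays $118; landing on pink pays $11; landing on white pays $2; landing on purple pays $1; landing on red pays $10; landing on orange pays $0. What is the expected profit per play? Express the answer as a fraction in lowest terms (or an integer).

E[payout] = (5/27)·4 + (3/27)·118 + (3/27)·11 + (3/27)·2 + (8/27)·1 + (4/27)·10 + (1/27)·0 = 461/27
Expected profit = 461/27 − 5 = 326/27

326/27 dollars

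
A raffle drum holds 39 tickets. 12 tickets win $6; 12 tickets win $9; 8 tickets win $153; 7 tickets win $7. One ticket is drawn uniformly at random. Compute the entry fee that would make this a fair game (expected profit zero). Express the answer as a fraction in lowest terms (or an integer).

E[payout] = (12/39)·6 + (12/39)·9 + (8/39)·153 + (7/39)·7 = 1453/39
Fair fee = E[payout] = 1453/39

1453/39 dollars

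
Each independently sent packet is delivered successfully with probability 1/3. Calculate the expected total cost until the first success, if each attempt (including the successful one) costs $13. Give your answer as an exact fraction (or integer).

$39

E[#attempts] = 1/p = 3; E[cost] = 13·3 = 39.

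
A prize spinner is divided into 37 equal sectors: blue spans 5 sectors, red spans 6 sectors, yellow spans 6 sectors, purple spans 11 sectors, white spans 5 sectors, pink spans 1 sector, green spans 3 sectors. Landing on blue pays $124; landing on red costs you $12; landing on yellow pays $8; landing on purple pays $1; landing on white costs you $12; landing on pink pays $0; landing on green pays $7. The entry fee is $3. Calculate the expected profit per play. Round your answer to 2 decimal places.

$12.35

E[payout] = (5/37)·124 + (6/37)·(-12) + (6/37)·8 + (11/37)·1 + (5/37)·(-12) + (1/37)·0 + (3/37)·7 = 568/37
Expected profit = 568/37 − 3 = 457/37 ≈ $12.35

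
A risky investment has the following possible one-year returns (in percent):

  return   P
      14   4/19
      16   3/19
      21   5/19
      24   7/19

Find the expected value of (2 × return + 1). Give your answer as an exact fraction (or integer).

E[2x+1] = (4/19)·29 + (3/19)·33 + (5/19)·43 + (7/19)·49
     = 773/19

773/19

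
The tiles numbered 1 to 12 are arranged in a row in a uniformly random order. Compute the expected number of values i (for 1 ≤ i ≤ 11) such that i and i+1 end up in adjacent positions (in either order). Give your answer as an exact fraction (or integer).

11/6

For each i ∈ {1,…,11}, let Xᵢ = 1 if i and i+1 are adjacent. P(Xᵢ=1) = 2·(12−1)!/12! = 2/12.
By linearity, E[ΣXᵢ] = (11)·(2/12) = 11/6.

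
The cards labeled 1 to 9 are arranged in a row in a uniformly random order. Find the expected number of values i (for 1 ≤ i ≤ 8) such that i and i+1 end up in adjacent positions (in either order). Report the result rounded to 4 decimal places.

For each i ∈ {1,…,8}, let Xᵢ = 1 if i and i+1 are adjacent. P(Xᵢ=1) = 2·(9−1)!/9! = 2/9.
By linearity, E[ΣXᵢ] = (8)·(2/9) = 16/9.
≈ 1.7778

1.7778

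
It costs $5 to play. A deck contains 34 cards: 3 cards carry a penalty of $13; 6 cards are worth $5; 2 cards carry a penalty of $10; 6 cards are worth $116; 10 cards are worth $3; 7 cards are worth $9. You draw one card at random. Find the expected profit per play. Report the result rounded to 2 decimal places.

E[payout] = (3/34)·(-13) + (6/34)·5 + (2/34)·(-10) + (6/34)·116 + (10/34)·3 + (7/34)·9 = 380/17
Expected profit = 380/17 − 5 = 295/17 ≈ $17.35

$17.35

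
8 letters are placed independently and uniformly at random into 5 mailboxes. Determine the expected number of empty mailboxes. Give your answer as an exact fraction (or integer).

65536/78125

Let Xⱼ=1 if mailbox j is empty. P(Xⱼ=1) = ((5-1)/5)^8 = 65536/390625.
By linearity, E[#empty] = 5·65536/390625 = 65536/78125.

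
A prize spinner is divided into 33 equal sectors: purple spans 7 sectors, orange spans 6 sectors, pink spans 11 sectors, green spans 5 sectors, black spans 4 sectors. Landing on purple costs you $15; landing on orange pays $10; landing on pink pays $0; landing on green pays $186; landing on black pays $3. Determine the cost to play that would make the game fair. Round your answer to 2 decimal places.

$27.18

E[payout] = (7/33)·(-15) + (6/33)·10 + (11/33)·0 + (5/33)·186 + (4/33)·3 = 299/11
Fair fee = E[payout] = 299/11 ≈ $27.18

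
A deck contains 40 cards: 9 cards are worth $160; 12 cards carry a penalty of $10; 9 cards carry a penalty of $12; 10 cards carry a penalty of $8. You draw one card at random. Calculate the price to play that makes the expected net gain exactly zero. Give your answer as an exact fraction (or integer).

E[payout] = (9/40)·160 + (12/40)·(-10) + (9/40)·(-12) + (10/40)·(-8) = 283/10
Fair fee = E[payout] = 283/10

283/10 dollars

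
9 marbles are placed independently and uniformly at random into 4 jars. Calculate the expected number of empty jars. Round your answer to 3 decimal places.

Let Xⱼ=1 if jar j is empty. P(Xⱼ=1) = ((4-1)/4)^9 = 19683/262144.
By linearity, E[#empty] = 4·19683/262144 = 19683/65536.
≈ 0.300

0.300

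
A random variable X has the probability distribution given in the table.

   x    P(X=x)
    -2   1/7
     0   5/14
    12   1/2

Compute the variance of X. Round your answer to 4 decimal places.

E[X] = (1/7)·(-2) + (5/14)·0 + (1/2)·12 = 40/7
E[X²] = (1/7)·4 + (5/14)·0 + (1/2)·144 = 508/7
Var(X) = 508/7 − (40/7)² = 1956/49 ≈ 39.9184

39.9184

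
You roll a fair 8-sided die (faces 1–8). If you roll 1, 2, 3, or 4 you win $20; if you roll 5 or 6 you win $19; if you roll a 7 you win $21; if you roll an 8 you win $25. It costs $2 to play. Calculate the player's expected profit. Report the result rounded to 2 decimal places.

E[payout] = (1/4)·19 + (1/2)·20 + (1/8)·21 + (1/8)·25 = 41/2
Expected profit = 41/2 − 2 = 37/2 ≈ $18.50

$18.50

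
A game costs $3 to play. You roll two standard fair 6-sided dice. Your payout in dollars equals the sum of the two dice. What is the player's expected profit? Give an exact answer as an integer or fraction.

$4

Distribution of the sum of the two dice: 2 w.p. 1/36, 3 w.p. 1/18, 4 w.p. 1/12, 5 w.p. 1/9, 6 w.p. 5/36, 7 w.p. 1/6, …
E[payout] = (1/36)·2 + (1/18)·3 + (1/12)·4 + (1/9)·5 + (5/36)·6 + (1/6)·7 + (5/36)·8 + (1/9)·9 + (1/12)·10 + (1/18)·11 + (1/36)·12 = 7
Expected profit = 7 − 3 = 4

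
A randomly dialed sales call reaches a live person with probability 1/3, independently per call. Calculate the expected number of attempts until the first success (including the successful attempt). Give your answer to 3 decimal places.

3.000

For a geometric distribution, E[trials] = 1/p = 1/(1/3) = 3.
≈ 3.000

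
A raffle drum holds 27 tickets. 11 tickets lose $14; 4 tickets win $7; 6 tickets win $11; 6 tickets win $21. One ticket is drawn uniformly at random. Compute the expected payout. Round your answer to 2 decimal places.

E[payout] = (11/27)·(-14) + (4/27)·7 + (6/27)·11 + (6/27)·21 = 22/9
≈ $2.44

$2.44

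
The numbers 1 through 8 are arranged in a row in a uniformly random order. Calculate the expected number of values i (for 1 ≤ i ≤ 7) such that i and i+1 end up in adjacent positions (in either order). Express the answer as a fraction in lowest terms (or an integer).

For each i ∈ {1,…,7}, let Xᵢ = 1 if i and i+1 are adjacent. P(Xᵢ=1) = 2·(8−1)!/8! = 2/8.
By linearity, E[ΣXᵢ] = (7)·(2/8) = 7/4.

7/4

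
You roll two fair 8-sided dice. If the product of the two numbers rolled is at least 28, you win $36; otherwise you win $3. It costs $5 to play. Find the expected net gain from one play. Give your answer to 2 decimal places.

E[payout] = (45/64)·3 + (19/64)·36 = 819/64
Expected profit = 819/64 − 5 = 499/64 ≈ $7.80

$7.80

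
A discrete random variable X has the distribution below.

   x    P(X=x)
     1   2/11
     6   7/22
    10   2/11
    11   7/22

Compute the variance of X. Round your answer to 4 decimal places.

E[X] = (2/11)·1 + (7/22)·6 + (2/11)·10 + (7/22)·11 = 163/22
E[X²] = (2/11)·1 + (7/22)·36 + (2/11)·100 + (7/22)·121 = 1503/22
Var(X) = 1503/22 − (163/22)² = 6497/484 ≈ 13.4236

13.4236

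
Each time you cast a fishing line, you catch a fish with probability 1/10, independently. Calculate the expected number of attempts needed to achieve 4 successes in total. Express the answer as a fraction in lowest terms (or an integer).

40

By linearity (sum of 4 independent geometric waits), E[trials] = 4/p = 4/(1/10) = 40.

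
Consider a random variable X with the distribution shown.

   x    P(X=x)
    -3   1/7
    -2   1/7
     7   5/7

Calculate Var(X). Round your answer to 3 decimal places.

E[X] = (1/7)·(-3) + (1/7)·(-2) + (5/7)·7 = 30/7
E[X²] = (1/7)·9 + (1/7)·4 + (5/7)·49 = 258/7
Var(X) = 258/7 − (30/7)² = 906/49 ≈ 18.490

18.490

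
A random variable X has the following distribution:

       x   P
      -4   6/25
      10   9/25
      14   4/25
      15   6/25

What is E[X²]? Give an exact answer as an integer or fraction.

E[X²] = (6/25)·16 + (9/25)·100 + (4/25)·196 + (6/25)·225
     = 626/5

626/5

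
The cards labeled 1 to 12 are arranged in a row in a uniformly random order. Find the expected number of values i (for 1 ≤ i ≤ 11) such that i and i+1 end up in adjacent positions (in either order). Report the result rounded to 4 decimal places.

1.8333

For each i ∈ {1,…,11}, let Xᵢ = 1 if i and i+1 are adjacent. P(Xᵢ=1) = 2·(12−1)!/12! = 2/12.
By linearity, E[ΣXᵢ] = (11)·(2/12) = 11/6.
≈ 1.8333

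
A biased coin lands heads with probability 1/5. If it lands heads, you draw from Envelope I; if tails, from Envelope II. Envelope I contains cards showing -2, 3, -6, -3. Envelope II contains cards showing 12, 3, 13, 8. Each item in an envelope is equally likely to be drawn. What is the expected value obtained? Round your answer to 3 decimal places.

E[X | Envelope I] = (-2 + 3 − 6 − 3)/4 = -2
E[X | Envelope II] = (12 + 3 + 13 + 8)/4 = 9
E[X] = (1/5)·(-2) + (4/5)·9 = 34/5 ≈ 6.800

6.800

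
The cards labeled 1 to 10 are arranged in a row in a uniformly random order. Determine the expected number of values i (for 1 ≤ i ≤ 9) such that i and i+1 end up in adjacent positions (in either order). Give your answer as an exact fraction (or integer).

For each i ∈ {1,…,9}, let Xᵢ = 1 if i and i+1 are adjacent. P(Xᵢ=1) = 2·(10−1)!/10! = 2/10.
By linearity, E[ΣXᵢ] = (9)·(2/10) = 9/5.

9/5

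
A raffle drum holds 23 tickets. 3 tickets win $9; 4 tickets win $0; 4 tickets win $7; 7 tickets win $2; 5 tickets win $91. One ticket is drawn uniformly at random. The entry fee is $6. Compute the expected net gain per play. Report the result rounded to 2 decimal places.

$16.78

E[payout] = (3/23)·9 + (4/23)·0 + (4/23)·7 + (7/23)·2 + (5/23)·91 = 524/23
Expected profit = 524/23 − 6 = 386/23 ≈ $16.78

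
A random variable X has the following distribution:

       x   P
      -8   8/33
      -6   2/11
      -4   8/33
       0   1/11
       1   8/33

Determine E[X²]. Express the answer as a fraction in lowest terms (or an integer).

E[X²] = (8/33)·64 + (2/11)·36 + (8/33)·16 + (1/11)·0 + (8/33)·1
     = 288/11

288/11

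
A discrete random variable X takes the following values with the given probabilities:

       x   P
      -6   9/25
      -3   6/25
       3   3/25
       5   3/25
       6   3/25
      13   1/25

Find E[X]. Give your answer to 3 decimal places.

-0.680

E[X] = (9/25)·(-6) + (6/25)·(-3) + (3/25)·3 + (3/25)·5 + (3/25)·6 + (1/25)·13
     = -17/25 ≈ -0.680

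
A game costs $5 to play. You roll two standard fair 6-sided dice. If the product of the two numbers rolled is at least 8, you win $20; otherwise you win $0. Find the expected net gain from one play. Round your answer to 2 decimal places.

$7.22

E[payout] = (7/18)·0 + (11/18)·20 = 110/9
Expected profit = 110/9 − 5 = 65/9 ≈ $7.22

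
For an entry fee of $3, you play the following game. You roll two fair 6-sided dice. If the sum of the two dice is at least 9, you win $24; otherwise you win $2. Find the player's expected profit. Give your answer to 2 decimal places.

E[payout] = (13/18)·2 + (5/18)·24 = 73/9
Expected profit = 73/9 − 3 = 46/9 ≈ $5.11

$5.11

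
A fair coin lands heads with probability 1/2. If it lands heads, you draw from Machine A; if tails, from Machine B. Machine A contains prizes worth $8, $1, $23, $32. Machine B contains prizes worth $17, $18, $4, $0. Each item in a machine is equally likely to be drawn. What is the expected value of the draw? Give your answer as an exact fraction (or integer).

E[X | Machine A] = (8 + 1 + 23 + 32)/4 = 16
E[X | Machine B] = (17 + 18 + 4 + 0)/4 = 39/4
E[X] = (1/2)·16 + (1/2)·39/4 = 103/8

103/8 dollars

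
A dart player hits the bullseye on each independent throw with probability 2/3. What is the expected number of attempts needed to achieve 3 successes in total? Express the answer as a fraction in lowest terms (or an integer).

9/2

By linearity (sum of 3 independent geometric waits), E[trials] = 3/p = 3/(2/3) = 9/2.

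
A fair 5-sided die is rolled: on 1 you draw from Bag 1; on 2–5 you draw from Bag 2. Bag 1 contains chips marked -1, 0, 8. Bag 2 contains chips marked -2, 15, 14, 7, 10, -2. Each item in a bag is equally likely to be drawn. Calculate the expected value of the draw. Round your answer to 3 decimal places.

E[X | Bag 1] = (-1 + 0 + 8)/3 = 7/3
E[X | Bag 2] = (-2 + 15 + 14 + 7 + 10 − 2)/6 = 7
E[X] = (1/5)·7/3 + (4/5)·7 = 91/15 ≈ 6.067

6.067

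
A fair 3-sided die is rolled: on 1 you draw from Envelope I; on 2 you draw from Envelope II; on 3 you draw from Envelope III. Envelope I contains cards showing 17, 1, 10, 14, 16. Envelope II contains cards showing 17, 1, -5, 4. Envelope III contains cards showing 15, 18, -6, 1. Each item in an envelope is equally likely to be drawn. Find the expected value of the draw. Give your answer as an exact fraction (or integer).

457/60

E[X | Envelope I] = (17 + 1 + 10 + 14 + 16)/5 = 58/5
E[X | Envelope II] = (17 + 1 − 5 + 4)/4 = 17/4
E[X | Envelope III] = (15 + 18 − 6 + 1)/4 = 7
E[X] = (1/3)·58/5 + (1/3)·17/4 + (1/3)·7 = 457/60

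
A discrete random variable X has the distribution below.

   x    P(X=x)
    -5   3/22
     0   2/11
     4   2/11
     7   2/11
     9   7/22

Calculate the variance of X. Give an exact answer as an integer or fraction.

2845/121

E[X] = (3/22)·(-5) + (2/11)·0 + (2/11)·4 + (2/11)·7 + (7/22)·9 = 46/11
E[X²] = (3/22)·25 + (2/11)·0 + (2/11)·16 + (2/11)·49 + (7/22)·81 = 41
Var(X) = 41 − (46/11)² = 2845/121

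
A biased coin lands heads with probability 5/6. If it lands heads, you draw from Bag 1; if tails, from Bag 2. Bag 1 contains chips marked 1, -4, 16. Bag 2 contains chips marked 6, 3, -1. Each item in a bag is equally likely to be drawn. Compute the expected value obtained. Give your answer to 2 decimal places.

E[X | Bag 1] = (1 − 4 + 16)/3 = 13/3
E[X | Bag 2] = (6 + 3 − 1)/3 = 8/3
E[X] = (5/6)·13/3 + (1/6)·8/3 = 73/18 ≈ 4.06

4.06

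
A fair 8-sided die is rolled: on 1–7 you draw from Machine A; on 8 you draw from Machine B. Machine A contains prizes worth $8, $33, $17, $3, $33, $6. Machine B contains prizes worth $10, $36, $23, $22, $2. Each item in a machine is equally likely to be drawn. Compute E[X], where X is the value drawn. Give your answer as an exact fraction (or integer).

2029/120 dollars

E[X | Machine A] = (8 + 33 + 17 + 3 + 33 + 6)/6 = 50/3
E[X | Machine B] = (10 + 36 + 23 + 22 + 2)/5 = 93/5
E[X] = (7/8)·50/3 + (1/8)·93/5 = 2029/120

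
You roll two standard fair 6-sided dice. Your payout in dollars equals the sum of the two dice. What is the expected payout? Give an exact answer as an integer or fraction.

Distribution of the sum of the two dice: 2 w.p. 1/36, 3 w.p. 1/18, 4 w.p. 1/12, 5 w.p. 1/9, 6 w.p. 5/36, 7 w.p. 1/6, …
E[payout] = (1/36)·2 + (1/18)·3 + (1/12)·4 + (1/9)·5 + (5/36)·6 + (1/6)·7 + (5/36)·8 + (1/9)·9 + (1/12)·10 + (1/18)·11 + (1/36)·12 = 7

$7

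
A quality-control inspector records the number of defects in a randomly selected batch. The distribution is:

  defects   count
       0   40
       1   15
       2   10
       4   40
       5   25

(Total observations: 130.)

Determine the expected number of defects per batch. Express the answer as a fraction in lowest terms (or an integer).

Total = 130, so P(defects=0) = 40/130, etc.
E[X] = (4/13)·0 + (3/26)·1 + (1/13)·2 + (4/13)·4 + (5/26)·5
     = 32/13

32/13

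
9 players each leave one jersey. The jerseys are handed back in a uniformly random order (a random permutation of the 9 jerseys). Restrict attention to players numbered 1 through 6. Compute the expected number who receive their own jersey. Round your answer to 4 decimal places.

Let Xᵢ = 1 if person i gets their own jersey. For each i, P(Xᵢ=1) = 1/9.
By linearity of expectation, E[X₁+…+X_6] = 6·(1/9) = 2/3.
≈ 0.6667

0.6667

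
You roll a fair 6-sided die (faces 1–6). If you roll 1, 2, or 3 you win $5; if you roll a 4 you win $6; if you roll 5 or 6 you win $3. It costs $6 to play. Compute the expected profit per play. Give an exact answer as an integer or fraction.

-3/2 dollars

E[payout] = (1/3)·3 + (1/2)·5 + (1/6)·6 = 9/2
Expected profit = 9/2 − 6 = -3/2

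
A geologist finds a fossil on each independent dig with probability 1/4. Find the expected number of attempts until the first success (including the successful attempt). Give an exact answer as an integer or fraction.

4

For a geometric distribution, E[trials] = 1/p = 1/(1/4) = 4.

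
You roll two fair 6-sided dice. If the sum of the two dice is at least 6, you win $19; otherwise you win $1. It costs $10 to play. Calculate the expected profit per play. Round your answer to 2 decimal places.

E[payout] = (5/18)·1 + (13/18)·19 = 14
Expected profit = 14 − 10 = 4 ≈ $4.00

$4.00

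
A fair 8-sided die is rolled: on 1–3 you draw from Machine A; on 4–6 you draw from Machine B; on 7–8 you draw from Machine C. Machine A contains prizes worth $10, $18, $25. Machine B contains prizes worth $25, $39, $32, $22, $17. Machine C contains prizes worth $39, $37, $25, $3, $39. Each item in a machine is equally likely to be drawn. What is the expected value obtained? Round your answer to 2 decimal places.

E[X | Machine A] = (10 + 18 + 25)/3 = 53/3
E[X | Machine B] = (25 + 39 + 32 + 22 + 17)/5 = 27
E[X | Machine C] = (39 + 37 + 25 + 3 + 39)/5 = 143/5
E[X] = (3/8)·53/3 + (3/8)·27 + (1/4)·143/5 = 239/10 ≈ 23.90

$23.90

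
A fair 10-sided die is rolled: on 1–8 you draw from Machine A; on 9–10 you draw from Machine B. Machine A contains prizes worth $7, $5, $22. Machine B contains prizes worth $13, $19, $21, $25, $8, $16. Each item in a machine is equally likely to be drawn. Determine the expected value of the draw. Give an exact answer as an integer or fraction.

E[X | Machine A] = (7 + 5 + 22)/3 = 34/3
E[X | Machine B] = (13 + 19 + 21 + 25 + 8 + 16)/6 = 17
E[X] = (4/5)·34/3 + (1/5)·17 = 187/15

187/15 dollars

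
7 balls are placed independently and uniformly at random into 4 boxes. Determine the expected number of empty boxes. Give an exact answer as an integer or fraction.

2187/4096

Let Xⱼ=1 if box j is empty. P(Xⱼ=1) = ((4-1)/4)^7 = 2187/16384.
By linearity, E[#empty] = 4·2187/16384 = 2187/4096.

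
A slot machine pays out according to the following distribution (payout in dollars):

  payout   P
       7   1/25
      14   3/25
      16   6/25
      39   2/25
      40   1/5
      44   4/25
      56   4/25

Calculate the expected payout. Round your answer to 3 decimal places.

E[X] = (1/25)·7 + (3/25)·14 + (6/25)·16 + (2/25)·39 + (1/5)·40 + (4/25)·44 + (4/25)·56
     = 823/25 ≈ 32.920

$32.920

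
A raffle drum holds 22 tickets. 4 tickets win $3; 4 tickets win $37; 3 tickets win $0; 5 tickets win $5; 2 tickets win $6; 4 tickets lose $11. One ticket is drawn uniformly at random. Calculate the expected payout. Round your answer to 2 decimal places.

E[payout] = (4/22)·3 + (4/22)·37 + (3/22)·0 + (5/22)·5 + (2/22)·6 + (4/22)·(-11) = 153/22
≈ $6.95

$6.95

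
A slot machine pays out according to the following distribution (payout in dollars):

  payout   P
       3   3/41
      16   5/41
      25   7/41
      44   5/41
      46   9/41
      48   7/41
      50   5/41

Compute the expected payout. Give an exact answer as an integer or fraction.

1484/41 dollars

E[X] = (3/41)·3 + (5/41)·16 + (7/41)·25 + (5/41)·44 + (9/41)·46 + (7/41)·48 + (5/41)·50
     = 1484/41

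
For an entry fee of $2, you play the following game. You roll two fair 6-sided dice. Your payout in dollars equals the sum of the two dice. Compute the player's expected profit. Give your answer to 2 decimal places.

$5.00

Distribution of the sum of the two dice: 2 w.p. 1/36, 3 w.p. 1/18, 4 w.p. 1/12, 5 w.p. 1/9, 6 w.p. 5/36, 7 w.p. 1/6, …
E[payout] = (1/36)·2 + (1/18)·3 + (1/12)·4 + (1/9)·5 + (5/36)·6 + (1/6)·7 + (5/36)·8 + (1/9)·9 + (1/12)·10 + (1/18)·11 + (1/36)·12 = 7
Expected profit = 7 − 2 = 5 ≈ $5.00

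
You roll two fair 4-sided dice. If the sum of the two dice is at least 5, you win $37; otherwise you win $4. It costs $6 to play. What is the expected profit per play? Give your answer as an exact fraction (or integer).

149/8 dollars

E[payout] = (3/8)·4 + (5/8)·37 = 197/8
Expected profit = 197/8 − 6 = 149/8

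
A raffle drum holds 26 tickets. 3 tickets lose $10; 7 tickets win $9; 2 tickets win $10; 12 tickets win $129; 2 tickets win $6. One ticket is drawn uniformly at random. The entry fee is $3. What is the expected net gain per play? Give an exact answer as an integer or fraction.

1535/26 dollars

E[payout] = (3/26)·(-10) + (7/26)·9 + (2/26)·10 + (12/26)·129 + (2/26)·6 = 1613/26
Expected profit = 1613/26 − 3 = 1535/26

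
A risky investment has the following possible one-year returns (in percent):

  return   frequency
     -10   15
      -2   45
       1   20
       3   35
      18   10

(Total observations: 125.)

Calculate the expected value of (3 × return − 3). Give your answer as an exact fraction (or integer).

Total = 125, so P(return=-10) = 15/125, etc.
E[3x-3] = (3/25)·(-33) + (9/25)·(-9) + (4/25)·0 + (7/25)·6 + (2/25)·51
     = -36/25

-36/25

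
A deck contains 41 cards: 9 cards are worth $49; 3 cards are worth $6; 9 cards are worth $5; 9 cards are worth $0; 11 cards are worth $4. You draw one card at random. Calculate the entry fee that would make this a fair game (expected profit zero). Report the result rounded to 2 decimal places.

$13.37

E[payout] = (9/41)·49 + (3/41)·6 + (9/41)·5 + (9/41)·0 + (11/41)·4 = 548/41
Fair fee = E[payout] = 548/41 ≈ $13.37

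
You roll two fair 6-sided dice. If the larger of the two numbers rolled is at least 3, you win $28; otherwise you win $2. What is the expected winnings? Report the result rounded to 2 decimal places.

E[payout] = (1/9)·2 + (8/9)·28 = 226/9
≈ $25.11

$25.11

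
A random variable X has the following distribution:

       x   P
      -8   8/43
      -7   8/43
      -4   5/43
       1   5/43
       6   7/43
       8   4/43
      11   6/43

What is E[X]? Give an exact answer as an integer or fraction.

5/43

E[X] = (8/43)·(-8) + (8/43)·(-7) + (5/43)·(-4) + (5/43)·1 + (7/43)·6 + (4/43)·8 + (6/43)·11
     = 5/43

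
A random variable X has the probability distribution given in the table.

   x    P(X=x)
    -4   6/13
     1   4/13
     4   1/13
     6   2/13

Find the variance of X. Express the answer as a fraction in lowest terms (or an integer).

2428/169

E[X] = (6/13)·(-4) + (4/13)·1 + (1/13)·4 + (2/13)·6 = -4/13
E[X²] = (6/13)·16 + (4/13)·1 + (1/13)·16 + (2/13)·36 = 188/13
Var(X) = 188/13 − (-4/13)² = 2428/169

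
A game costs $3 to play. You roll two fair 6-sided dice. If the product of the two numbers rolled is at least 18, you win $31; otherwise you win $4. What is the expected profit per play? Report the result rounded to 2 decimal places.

$8.50

E[payout] = (13/18)·4 + (5/18)·31 = 23/2
Expected profit = 23/2 − 3 = 17/2 ≈ $8.50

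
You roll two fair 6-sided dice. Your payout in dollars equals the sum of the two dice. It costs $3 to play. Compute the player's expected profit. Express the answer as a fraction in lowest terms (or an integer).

$4

Distribution of the sum of the two dice: 2 w.p. 1/36, 3 w.p. 1/18, 4 w.p. 1/12, 5 w.p. 1/9, 6 w.p. 5/36, 7 w.p. 1/6, …
E[payout] = (1/36)·2 + (1/18)·3 + (1/12)·4 + (1/9)·5 + (5/36)·6 + (1/6)·7 + (5/36)·8 + (1/9)·9 + (1/12)·10 + (1/18)·11 + (1/36)·12 = 7
Expected profit = 7 − 3 = 4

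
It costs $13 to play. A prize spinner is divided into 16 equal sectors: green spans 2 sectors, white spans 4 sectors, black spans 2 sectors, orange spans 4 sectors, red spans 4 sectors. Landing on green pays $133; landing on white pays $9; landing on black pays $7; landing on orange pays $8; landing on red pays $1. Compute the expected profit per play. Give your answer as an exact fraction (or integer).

$9

E[payout] = (2/16)·133 + (4/16)·9 + (2/16)·7 + (4/16)·8 + (4/16)·1 = 22
Expected profit = 22 − 13 = 9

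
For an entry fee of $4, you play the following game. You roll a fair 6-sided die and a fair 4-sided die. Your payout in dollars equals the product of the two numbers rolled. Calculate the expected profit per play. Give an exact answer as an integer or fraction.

19/4 dollars

Distribution of the product of the two numbers rolled: 1 w.p. 1/24, 2 w.p. 1/12, 3 w.p. 1/12, 4 w.p. 1/8, 5 w.p. 1/24, 6 w.p. 1/8, …
E[payout] = (1/24)·1 + (1/12)·2 + (1/12)·3 + (1/8)·4 + (1/24)·5 + (1/8)·6 + (1/12)·8 + (1/24)·9 + (1/24)·10 + (1/8)·12 + (1/24)·15 + (1/24)·16 + (1/24)·18 + (1/24)·20 + (1/24)·24 = 35/4
Expected profit = 35/4 − 4 = 19/4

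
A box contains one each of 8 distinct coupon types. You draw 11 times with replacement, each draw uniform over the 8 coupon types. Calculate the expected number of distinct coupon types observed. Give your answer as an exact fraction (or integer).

Let Xⱼ=1 if type j appears at least once. P(Xⱼ=1) = 1 − ((8−1)/8)^11 = 6612607849/8589934592.
E[#distinct] = 8·6612607849/8589934592 = 6612607849/1073741824.

6612607849/1073741824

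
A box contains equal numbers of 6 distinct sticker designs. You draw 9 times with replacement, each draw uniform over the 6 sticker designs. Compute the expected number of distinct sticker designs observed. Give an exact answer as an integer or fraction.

8124571/1679616

Let Xⱼ=1 if type j appears at least once. P(Xⱼ=1) = 1 − ((6−1)/6)^9 = 8124571/10077696.
E[#distinct] = 6·8124571/10077696 = 8124571/1679616.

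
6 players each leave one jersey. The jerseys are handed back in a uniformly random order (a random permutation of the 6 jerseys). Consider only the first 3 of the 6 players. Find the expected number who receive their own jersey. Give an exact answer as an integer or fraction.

Let Xᵢ = 1 if person i gets their own jersey. For each i, P(Xᵢ=1) = 1/6.
By linearity of expectation, E[X₁+…+X_3] = 3·(1/6) = 1/2.

1/2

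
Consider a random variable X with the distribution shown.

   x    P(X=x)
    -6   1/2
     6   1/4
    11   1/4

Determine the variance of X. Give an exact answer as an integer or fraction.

E[X] = (1/2)·(-6) + (1/4)·6 + (1/4)·11 = 5/4
E[X²] = (1/2)·36 + (1/4)·36 + (1/4)·121 = 229/4
Var(X) = 229/4 − (5/4)² = 891/16

891/16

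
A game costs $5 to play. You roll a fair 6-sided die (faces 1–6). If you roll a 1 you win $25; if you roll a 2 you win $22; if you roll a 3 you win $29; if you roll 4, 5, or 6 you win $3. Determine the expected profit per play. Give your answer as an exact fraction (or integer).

E[payout] = (1/2)·3 + (1/6)·22 + (1/6)·25 + (1/6)·29 = 85/6
Expected profit = 85/6 − 5 = 55/6

55/6 dollars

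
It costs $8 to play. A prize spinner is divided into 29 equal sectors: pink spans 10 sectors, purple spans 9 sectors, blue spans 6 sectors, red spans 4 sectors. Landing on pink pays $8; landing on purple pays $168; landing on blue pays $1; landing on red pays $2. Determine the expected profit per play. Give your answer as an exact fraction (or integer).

E[payout] = (10/29)·8 + (9/29)·168 + (6/29)·1 + (4/29)·2 = 1606/29
Expected profit = 1606/29 − 8 = 1374/29

1374/29 dollars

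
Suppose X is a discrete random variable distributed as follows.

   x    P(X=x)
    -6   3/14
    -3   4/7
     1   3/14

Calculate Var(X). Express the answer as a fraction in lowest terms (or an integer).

1041/196

E[X] = (3/14)·(-6) + (4/7)·(-3) + (3/14)·1 = -39/14
E[X²] = (3/14)·36 + (4/7)·9 + (3/14)·1 = 183/14
Var(X) = 183/14 − (-39/14)² = 1041/196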